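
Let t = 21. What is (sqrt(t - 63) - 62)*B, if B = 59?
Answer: -3658 + 59*I*sqrt(42) ≈ -3658.0 + 382.36*I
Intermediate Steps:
(sqrt(t - 63) - 62)*B = (sqrt(21 - 63) - 62)*59 = (sqrt(-42) - 62)*59 = (I*sqrt(42) - 62)*59 = (-62 + I*sqrt(42))*59 = -3658 + 59*I*sqrt(42)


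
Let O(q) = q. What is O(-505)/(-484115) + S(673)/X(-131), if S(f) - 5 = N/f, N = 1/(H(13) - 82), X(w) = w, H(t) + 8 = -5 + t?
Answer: -25986107601/699968904218 ≈ -0.037125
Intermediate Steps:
H(t) = -13 + t (H(t) = -8 + (-5 + t) = -13 + t)
N = -1/82 (N = 1/((-13 + 13) - 82) = 1/(0 - 82) = 1/(-82) = -1/82 ≈ -0.012195)
S(f) = 5 - 1/(82*f)
O(-505)/(-484115) + S(673)/X(-131) = -505/(-484115) + (5 - 1/82/673)/(-131) = -505*(-1/484115) + (5 - 1/82*1/673)*(-1/131) = 101/96823 + (5 - 1/55186)*(-1/131) = 101/96823 + (275929/55186)*(-1/131) = 101/96823 - 275929/7229366 = -25986107601/699968904218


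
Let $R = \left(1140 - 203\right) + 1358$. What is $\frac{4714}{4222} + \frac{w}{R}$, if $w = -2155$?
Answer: $\frac{172022}{968949} \approx 0.17753$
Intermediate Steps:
$R = 2295$ ($R = 937 + 1358 = 2295$)
$\frac{4714}{4222} + \frac{w}{R} = \frac{4714}{4222} - \frac{2155}{2295} = 4714 \cdot \frac{1}{4222} - \frac{431}{459} = \frac{2357}{2111} - \frac{431}{459} = \frac{172022}{968949}$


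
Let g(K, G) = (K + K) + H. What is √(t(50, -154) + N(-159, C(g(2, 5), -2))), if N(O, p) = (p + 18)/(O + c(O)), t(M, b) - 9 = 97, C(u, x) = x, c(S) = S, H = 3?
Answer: √2678514/159 ≈ 10.293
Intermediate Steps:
g(K, G) = 3 + 2*K (g(K, G) = (K + K) + 3 = 2*K + 3 = 3 + 2*K)
t(M, b) = 106 (t(M, b) = 9 + 97 = 106)
N(O, p) = (18 + p)/(2*O) (N(O, p) = (p + 18)/(O + O) = (18 + p)/((2*O)) = (18 + p)*(1/(2*O)) = (18 + p)/(2*O))
√(t(50, -154) + N(-159, C(g(2, 5), -2))) = √(106 + (½)*(18 - 2)/(-159)) = √(106 + (½)*(-1/159)*16) = √(106 - 8/159) = √(16846/159) = √2678514/159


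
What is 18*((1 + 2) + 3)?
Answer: 108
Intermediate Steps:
18*((1 + 2) + 3) = 18*(3 + 3) = 18*6 = 108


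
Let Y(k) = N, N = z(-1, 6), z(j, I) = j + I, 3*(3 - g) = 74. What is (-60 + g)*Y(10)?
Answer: -1225/3 ≈ -408.33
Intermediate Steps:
g = -65/3 (g = 3 - ⅓*74 = 3 - 74/3 = -65/3 ≈ -21.667)
z(j, I) = I + j
N = 5 (N = 6 - 1 = 5)
Y(k) = 5
(-60 + g)*Y(10) = (-60 - 65/3)*5 = -245/3*5 = -1225/3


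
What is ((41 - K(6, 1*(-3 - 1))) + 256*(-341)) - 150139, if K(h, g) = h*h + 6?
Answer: -237436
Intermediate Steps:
K(h, g) = 6 + h² (K(h, g) = h² + 6 = 6 + h²)
((41 - K(6, 1*(-3 - 1))) + 256*(-341)) - 150139 = ((41 - (6 + 6²)) + 256*(-341)) - 150139 = ((41 - (6 + 36)) - 87296) - 150139 = ((41 - 1*42) - 87296) - 150139 = ((41 - 42) - 87296) - 150139 = (-1 - 87296) - 150139 = -87297 - 150139 = -237436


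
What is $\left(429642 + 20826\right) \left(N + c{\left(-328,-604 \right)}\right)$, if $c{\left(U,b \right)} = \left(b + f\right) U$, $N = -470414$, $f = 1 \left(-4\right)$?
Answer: $-122072323320$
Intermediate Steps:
$f = -4$
$c{\left(U,b \right)} = U \left(-4 + b\right)$ ($c{\left(U,b \right)} = \left(b - 4\right) U = \left(-4 + b\right) U = U \left(-4 + b\right)$)
$\left(429642 + 20826\right) \left(N + c{\left(-328,-604 \right)}\right) = \left(429642 + 20826\right) \left(-470414 - 328 \left(-4 - 604\right)\right) = 450468 \left(-470414 - -199424\right) = 450468 \left(-470414 + 199424\right) = 450468 \left(-270990\right) = -122072323320$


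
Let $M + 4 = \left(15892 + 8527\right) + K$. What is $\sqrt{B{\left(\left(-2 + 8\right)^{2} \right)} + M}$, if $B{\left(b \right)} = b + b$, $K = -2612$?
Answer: $25 \sqrt{35} \approx 147.9$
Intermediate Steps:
$B{\left(b \right)} = 2 b$
$M = 21803$ ($M = -4 + \left(\left(15892 + 8527\right) - 2612\right) = -4 + \left(24419 - 2612\right) = -4 + 21807 = 21803$)
$\sqrt{B{\left(\left(-2 + 8\right)^{2} \right)} + M} = \sqrt{2 \left(-2 + 8\right)^{2} + 21803} = \sqrt{2 \cdot 6^{2} + 21803} = \sqrt{2 \cdot 36 + 21803} = \sqrt{72 + 21803} = \sqrt{21875} = 25 \sqrt{35}$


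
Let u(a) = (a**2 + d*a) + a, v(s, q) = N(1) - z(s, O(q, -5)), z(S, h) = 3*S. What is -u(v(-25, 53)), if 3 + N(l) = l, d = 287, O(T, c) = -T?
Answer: -26353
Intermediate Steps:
N(l) = -3 + l
v(s, q) = -2 - 3*s (v(s, q) = (-3 + 1) - 3*s = -2 - 3*s)
u(a) = a**2 + 288*a (u(a) = (a**2 + 287*a) + a = a**2 + 288*a)
-u(v(-25, 53)) = -(-2 - 3*(-25))*(288 + (-2 - 3*(-25))) = -(-2 + 75)*(288 + (-2 + 75)) = -73*(288 + 73) = -73*361 = -1*26353 = -26353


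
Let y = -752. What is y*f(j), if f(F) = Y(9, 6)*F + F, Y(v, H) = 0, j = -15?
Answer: 11280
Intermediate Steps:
f(F) = F (f(F) = 0*F + F = 0 + F = F)
y*f(j) = -752*(-15) = 11280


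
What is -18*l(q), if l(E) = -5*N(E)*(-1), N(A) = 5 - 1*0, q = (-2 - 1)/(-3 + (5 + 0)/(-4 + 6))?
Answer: -450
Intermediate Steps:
q = 6 (q = -3/(-3 + 5/2) = -3/(-½) = -3*(-2) = 6)
N(A) = 5 (N(A) = 5 + 0 = 5)
l(E) = 25 (l(E) = -5*5*(-1) = -25*(-1) = 25)
-18*l(q) = -18*25 = -450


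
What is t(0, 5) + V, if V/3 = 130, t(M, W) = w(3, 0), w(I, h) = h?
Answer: 390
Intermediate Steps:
t(M, W) = 0
V = 390 (V = 3*130 = 390)
t(0, 5) + V = 0 + 390 = 390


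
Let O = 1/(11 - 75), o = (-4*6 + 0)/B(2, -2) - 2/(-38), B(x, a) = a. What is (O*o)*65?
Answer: -14885/1216 ≈ -12.241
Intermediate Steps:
o = 229/19 (o = (-4*6 + 0)/(-2) - 2/(-38) = (-24 + 0)*(-½) - 2*(-1/38) = -24*(-½) + 1/19 = 12 + 1/19 = 229/19 ≈ 12.053)
O = -1/64 (O = 1/(-64) = -1/64 ≈ -0.015625)
(O*o)*65 = -1/64*229/19*65 = -229/1216*65 = -14885/1216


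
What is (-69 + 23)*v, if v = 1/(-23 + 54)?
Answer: -46/31 ≈ -1.4839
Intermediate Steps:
v = 1/31 ≈ 0.032258
(-69 + 23)*v = (-69 + 23)*(1/31) = -46*1/31 = -46/31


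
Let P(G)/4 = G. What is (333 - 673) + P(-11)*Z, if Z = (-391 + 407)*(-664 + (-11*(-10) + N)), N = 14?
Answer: 379820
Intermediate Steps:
Z = -8640 (Z = (-391 + 407)*(-664 + (-11*(-10) + 14)) = 16*(-664 + (110 + 14)) = 16*(-664 + 124) = 16*(-540) = -8640)
P(G) = 4*G
(333 - 673) + P(-11)*Z = (333 - 673) + (4*(-11))*(-8640) = -340 - 44*(-8640) = -340 + 380160 = 379820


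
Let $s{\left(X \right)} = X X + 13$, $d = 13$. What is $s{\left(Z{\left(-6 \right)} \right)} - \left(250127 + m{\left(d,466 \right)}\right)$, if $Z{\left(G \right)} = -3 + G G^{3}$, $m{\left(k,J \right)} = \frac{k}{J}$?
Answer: $\frac{662528497}{466} \approx 1.4217 \cdot 10^{6}$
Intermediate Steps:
$Z{\left(G \right)} = -3 + G^{4}$
$s{\left(X \right)} = 13 + X^{2}$ ($s{\left(X \right)} = X^{2} + 13 = 13 + X^{2}$)
$s{\left(Z{\left(-6 \right)} \right)} - \left(250127 + m{\left(d,466 \right)}\right) = \left(13 + \left(-3 + \left(-6\right)^{4}\right)^{2}\right) - \left(250127 + \frac{13}{466}\right) = \left(13 + \left(-3 + 1296\right)^{2}\right) - \left(250127 + 13 \cdot \frac{1}{466}\right) = \left(13 + 1293^{2}\right) - \frac{116559195}{466} = \left(13 + 1671849\right) - \frac{116559195}{466} = 1671862 - \frac{116559195}{466} = \frac{662528497}{466}$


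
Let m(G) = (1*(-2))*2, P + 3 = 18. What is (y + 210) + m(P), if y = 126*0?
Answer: 206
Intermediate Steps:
P = 15 (P = -3 + 18 = 15)
m(G) = -4 (m(G) = -2*2 = -4)
y = 0
(y + 210) + m(P) = (0 + 210) - 4 = 210 - 4 = 206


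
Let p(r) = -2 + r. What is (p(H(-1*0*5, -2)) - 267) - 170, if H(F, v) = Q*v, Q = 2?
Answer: -443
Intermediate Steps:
H(F, v) = 2*v
(p(H(-1*0*5, -2)) - 267) - 170 = ((-2 + 2*(-2)) - 267) - 170 = ((-2 - 4) - 267) - 170 = (-6 - 267) - 170 = -273 - 170 = -443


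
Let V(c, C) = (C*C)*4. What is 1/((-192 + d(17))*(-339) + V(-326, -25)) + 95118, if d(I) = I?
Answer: 5880670351/61825 ≈ 95118.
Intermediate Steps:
V(c, C) = 4*C² (V(c, C) = C²*4 = 4*C²)
1/((-192 + d(17))*(-339) + V(-326, -25)) + 95118 = 1/((-192 + 17)*(-339) + 4*(-25)²) + 95118 = 1/(-175*(-339) + 4*625) + 95118 = 1/(59325 + 2500) + 95118 = 1/61825 + 95118 = 5880670351/61825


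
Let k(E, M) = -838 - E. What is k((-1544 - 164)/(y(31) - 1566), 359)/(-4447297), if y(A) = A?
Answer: 1288038/6826600895 ≈ 0.00018868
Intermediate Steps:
k((-1544 - 164)/(y(31) - 1566), 359)/(-4447297) = (-838 - (-1544 - 164)/(31 - 1566))/(-4447297) = (-838 - (-1708)/(-1535))*(-1/4447297) = (-838 - (-1708)*(-1)/1535)*(-1/4447297) = (-838 - 1*1708/1535)*(-1/4447297) = (-838 - 1708/1535)*(-1/4447297) = -1288038/1535*(-1/4447297) = 1288038/6826600895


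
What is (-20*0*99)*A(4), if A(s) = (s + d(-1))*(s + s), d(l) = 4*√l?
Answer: 0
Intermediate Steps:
A(s) = 2*s*(s + 4*I) (A(s) = (s + 4*√(-1))*(s + s) = (s + 4*I)*(2*s) = 2*s*(s + 4*I))
(-20*0*99)*A(4) = (-20*0*99)*(2*4*(4 + 4*I)) = (0*99)*(32 + 32*I) = 0*(32 + 32*I) = 0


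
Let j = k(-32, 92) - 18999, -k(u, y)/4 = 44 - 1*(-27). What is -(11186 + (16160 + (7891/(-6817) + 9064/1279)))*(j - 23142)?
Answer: 10117510265624225/8718943 ≈ 1.1604e+9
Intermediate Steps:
k(u, y) = -284 (k(u, y) = -4*(44 - 1*(-27)) = -4*(44 + 27) = -4*71 = -284)
j = -19283 (j = -284 - 18999 = -19283)
-(11186 + (16160 + (7891/(-6817) + 9064/1279)))*(j - 23142) = -(11186 + (16160 + (7891/(-6817) + 9064/1279)))*(-19283 - 23142) = -(11186 + (16160 + (7891*(-1/6817) + 9064*(1/1279))))*(-42425) = -(11186 + (16160 + (-7891/6817 + 9064/1279)))*(-42425) = -(11186 + (16160 + 51696699/8718943))*(-42425) = -(11186 + 140949815579/8718943)*(-42425) = -238479911977*(-42425)/8718943 = -1*(-10117510265624225/8718943) = 10117510265624225/8718943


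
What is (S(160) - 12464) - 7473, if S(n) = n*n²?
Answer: 4076063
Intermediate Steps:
S(n) = n³
(S(160) - 12464) - 7473 = (160³ - 12464) - 7473 = (4096000 - 12464) - 7473 = 4083536 - 7473 = 4076063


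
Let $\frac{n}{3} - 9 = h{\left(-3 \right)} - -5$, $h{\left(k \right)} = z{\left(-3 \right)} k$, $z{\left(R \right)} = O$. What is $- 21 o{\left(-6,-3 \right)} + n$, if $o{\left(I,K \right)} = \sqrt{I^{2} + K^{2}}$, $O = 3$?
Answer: $15 - 63 \sqrt{5} \approx -125.87$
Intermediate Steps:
$z{\left(R \right)} = 3$
$h{\left(k \right)} = 3 k$
$n = 15$ ($n = 27 + 3 \left(3 \left(-3\right) - -5\right) = 27 + 3 \left(-9 + 5\right) = 27 + 3 \left(-4\right) = 27 - 12 = 15$)
$- 21 o{\left(-6,-3 \right)} + n = - 21 \sqrt{\left(-6\right)^{2} + \left(-3\right)^{2}} + 15 = - 21 \sqrt{36 + 9} + 15 = - 21 \sqrt{45} + 15 = - 21 \cdot 3 \sqrt{5} + 15 = - 63 \sqrt{5} + 15 = 15 - 63 \sqrt{5}$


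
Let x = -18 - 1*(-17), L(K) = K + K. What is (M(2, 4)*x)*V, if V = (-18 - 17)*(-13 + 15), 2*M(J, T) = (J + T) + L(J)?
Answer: 350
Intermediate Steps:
L(K) = 2*K
M(J, T) = T/2 + 3*J/2 (M(J, T) = ((J + T) + 2*J)/2 = (T + 3*J)/2 = T/2 + 3*J/2)
x = -1 (x = -18 + 17 = -1)
V = -70 (V = -35*2 = -70)
(M(2, 4)*x)*V = (((½)*4 + (3/2)*2)*(-1))*(-70) = ((2 + 3)*(-1))*(-70) = (5*(-1))*(-70) = -5*(-70) = 350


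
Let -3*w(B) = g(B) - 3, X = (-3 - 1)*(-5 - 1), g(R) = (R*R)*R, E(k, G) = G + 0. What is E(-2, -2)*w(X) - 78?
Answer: 9136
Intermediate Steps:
E(k, G) = G
g(R) = R**3 (g(R) = R**2*R = R**3)
X = 24 (X = -4*(-6) = 24)
w(B) = 1 - B**3/3 (w(B) = -(B**3 - 3)/3 = -(-3 + B**3)/3 = 1 - B**3/3)
E(-2, -2)*w(X) - 78 = -2*(1 - 1/3*24**3) - 78 = -2*(1 - 1/3*13824) - 78 = -2*(1 - 4608) - 78 = -2*(-4607) - 78 = 9214 - 78 = 9136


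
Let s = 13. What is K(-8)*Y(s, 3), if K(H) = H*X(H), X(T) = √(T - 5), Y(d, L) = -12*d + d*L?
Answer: 936*I*√13 ≈ 3374.8*I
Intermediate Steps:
Y(d, L) = -12*d + L*d
X(T) = √(-5 + T)
K(H) = H*√(-5 + H)
K(-8)*Y(s, 3) = (-8*√(-5 - 8))*(13*(-12 + 3)) = (-8*I*√13)*(13*(-9)) = -8*I*√13*(-117) = 936*I*√13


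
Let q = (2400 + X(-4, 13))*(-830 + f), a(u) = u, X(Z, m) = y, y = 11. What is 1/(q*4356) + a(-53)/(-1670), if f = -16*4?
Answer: 248810367521/7839873870840 ≈ 0.031737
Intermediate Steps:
X(Z, m) = 11
f = -64
q = -2155434 (q = (2400 + 11)*(-830 - 64) = 2411*(-894) = -2155434)
1/(q*4356) + a(-53)/(-1670) = 1/(-2155434*4356) - 53/(-1670) = -1/2155434*1/4356 - 53*(-1/1670) = -1/9389070504 + 53/1670 = 248810367521/7839873870840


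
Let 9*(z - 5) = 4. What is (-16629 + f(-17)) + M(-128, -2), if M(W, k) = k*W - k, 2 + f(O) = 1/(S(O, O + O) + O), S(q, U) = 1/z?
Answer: -13491401/824 ≈ -16373.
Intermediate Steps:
z = 49/9 (z = 5 + (⅑)*4 = 5 + 4/9 = 49/9 ≈ 5.4444)
S(q, U) = 9/49 (S(q, U) = 1/(49/9) = 9/49)
f(O) = -2 + 1/(9/49 + O)
M(W, k) = -k + W*k (M(W, k) = W*k - k = -k + W*k)
(-16629 + f(-17)) + M(-128, -2) = (-16629 + (31 - 98*(-17))/(9 + 49*(-17))) - 2*(-1 - 128) = (-16629 + (31 + 1666)/(9 - 833)) - 2*(-129) = (-16629 + 1697/(-824)) + 258 = (-16629 - 1/824*1697) + 258 = (-16629 - 1697/824) + 258 = -13703993/824 + 258 = -13491401/824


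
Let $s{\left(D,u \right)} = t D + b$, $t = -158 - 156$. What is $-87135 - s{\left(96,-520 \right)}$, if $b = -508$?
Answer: $-56483$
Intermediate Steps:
$t = -314$
$s{\left(D,u \right)} = -508 - 314 D$ ($s{\left(D,u \right)} = - 314 D - 508 = -508 - 314 D$)
$-87135 - s{\left(96,-520 \right)} = -87135 - \left(-508 - 30144\right) = -87135 - -30652 = -87135 + 30652 = -56483$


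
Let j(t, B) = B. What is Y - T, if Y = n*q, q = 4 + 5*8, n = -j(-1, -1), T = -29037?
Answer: 29081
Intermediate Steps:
n = 1 (n = -1*(-1) = 1)
q = 44 (q = 4 + 40 = 44)
Y = 44 (Y = 1*44 = 44)
Y - T = 44 - 1*(-29037) = 44 + 29037 = 29081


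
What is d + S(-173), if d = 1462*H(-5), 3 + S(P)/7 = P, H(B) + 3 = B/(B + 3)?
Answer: -1963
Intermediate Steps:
H(B) = -3 + B/(3 + B) (H(B) = -3 + B/(B + 3) = -3 + B/(3 + B))
S(P) = -21 + 7*P
d = -731 (d = 1462*((-9 - 2*(-5))/(3 - 5)) = 1462*((-9 + 10)/(-2)) = 1462*(-1/2*1) = 1462*(-1/2) = -731)
d + S(-173) = -731 + (-21 + 7*(-173)) = -731 + (-21 - 1211) = -731 - 1232 = -1963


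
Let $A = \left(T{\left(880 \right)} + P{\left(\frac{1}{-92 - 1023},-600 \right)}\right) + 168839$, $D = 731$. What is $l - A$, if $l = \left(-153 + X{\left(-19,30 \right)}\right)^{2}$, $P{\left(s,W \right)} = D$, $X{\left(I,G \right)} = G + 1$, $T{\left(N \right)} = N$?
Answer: $-155566$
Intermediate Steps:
$X{\left(I,G \right)} = 1 + G$
$P{\left(s,W \right)} = 731$
$A = 170450$ ($A = \left(880 + 731\right) + 168839 = 1611 + 168839 = 170450$)
$l = 14884$ ($l = \left(-153 + \left(1 + 30\right)\right)^{2} = \left(-153 + 31\right)^{2} = \left(-122\right)^{2} = 14884$)
$l - A = 14884 - 170450 = -155566$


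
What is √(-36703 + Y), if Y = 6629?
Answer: I*√30074 ≈ 173.42*I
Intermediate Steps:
√(-36703 + Y) = √(-36703 + 6629) = √(-30074) = I*√30074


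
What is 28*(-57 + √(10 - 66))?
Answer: -1596 + 56*I*√14 ≈ -1596.0 + 209.53*I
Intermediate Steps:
28*(-57 + √(10 - 66)) = 28*(-57 + √(-56)) = 28*(-57 + 2*I*√14) = -1596 + 56*I*√14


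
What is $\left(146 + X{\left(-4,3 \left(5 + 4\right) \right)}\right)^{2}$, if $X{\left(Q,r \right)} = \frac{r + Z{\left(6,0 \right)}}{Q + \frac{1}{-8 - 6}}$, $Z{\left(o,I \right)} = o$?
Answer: $\frac{6864400}{361} \approx 19015.0$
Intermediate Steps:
$X{\left(Q,r \right)} = \frac{6 + r}{- \frac{1}{14} + Q}$ ($X{\left(Q,r \right)} = \frac{r + 6}{Q + \frac{1}{-8 - 6}} = \frac{6 + r}{Q + \frac{1}{-14}} = \frac{6 + r}{Q - \frac{1}{14}} = \frac{6 + r}{- \frac{1}{14} + Q}$)
$\left(146 + X{\left(-4,3 \left(5 + 4\right) \right)}\right)^{2} = \left(146 + \frac{14 \left(6 + 3 \left(5 + 4\right)\right)}{-1 + 14 \left(-4\right)}\right)^{2} = \left(146 + \frac{14 \left(6 + 3 \cdot 9\right)}{-1 - 56}\right)^{2} = \left(146 + \frac{14 \left(6 + 27\right)}{-57}\right)^{2} = \left(146 + 14 \left(- \frac{1}{57}\right) 33\right)^{2} = \left(146 - \frac{154}{19}\right)^{2} = \left(\frac{2620}{19}\right)^{2} = \frac{6864400}{361}$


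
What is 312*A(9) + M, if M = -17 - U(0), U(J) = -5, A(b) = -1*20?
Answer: -6252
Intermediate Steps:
A(b) = -20
M = -12 (M = -17 - 1*(-5) = -17 + 5 = -12)
312*A(9) + M = 312*(-20) - 12 = -6240 - 12 = -6252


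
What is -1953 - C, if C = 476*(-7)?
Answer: 1379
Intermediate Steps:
C = -3332
-1953 - C = -1953 - 1*(-3332) = -1953 + 3332 = 1379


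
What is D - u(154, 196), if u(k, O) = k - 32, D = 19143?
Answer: 19021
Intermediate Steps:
u(k, O) = -32 + k
D - u(154, 196) = 19143 - (-32 + 154) = 19143 - 1*122 = 19143 - 122 = 19021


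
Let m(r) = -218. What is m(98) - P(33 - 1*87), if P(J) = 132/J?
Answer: -1940/9 ≈ -215.56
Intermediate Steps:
m(98) - P(33 - 1*87) = -218 - 132/(33 - 1*87) = -218 - 132/(33 - 87) = -218 - 132/(-54) = -218 - 132*(-1)/54 = -218 - 1*(-22/9) = -218 + 22/9 = -1940/9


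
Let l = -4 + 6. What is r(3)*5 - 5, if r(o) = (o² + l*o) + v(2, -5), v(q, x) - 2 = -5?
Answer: 55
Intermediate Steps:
v(q, x) = -3 (v(q, x) = 2 - 5 = -3)
l = 2
r(o) = -3 + o² + 2*o (r(o) = (o² + 2*o) - 3 = -3 + o² + 2*o)
r(3)*5 - 5 = (-3 + 3² + 2*3)*5 - 5 = (-3 + 9 + 6)*5 - 5 = 12*5 - 5 = 60 - 5 = 55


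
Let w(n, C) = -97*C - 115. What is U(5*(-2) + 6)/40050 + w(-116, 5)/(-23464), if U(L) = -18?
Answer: 163942/6525925 ≈ 0.025122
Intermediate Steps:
w(n, C) = -115 - 97*C
U(5*(-2) + 6)/40050 + w(-116, 5)/(-23464) = -18/40050 + (-115 - 97*5)/(-23464) = -18*1/40050 + (-115 - 485)*(-1/23464) = -1/2225 - 600*(-1/23464) = -1/2225 + 75/2933 = 163942/6525925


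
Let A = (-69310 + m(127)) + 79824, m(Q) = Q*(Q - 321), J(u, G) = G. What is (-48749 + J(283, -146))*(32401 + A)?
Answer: -893653915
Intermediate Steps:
m(Q) = Q*(-321 + Q)
A = -14124 (A = (-69310 + 127*(-321 + 127)) + 79824 = (-69310 + 127*(-194)) + 79824 = (-69310 - 24638) + 79824 = -93948 + 79824 = -14124)
(-48749 + J(283, -146))*(32401 + A) = (-48749 - 146)*(32401 - 14124) = -48895*18277 = -893653915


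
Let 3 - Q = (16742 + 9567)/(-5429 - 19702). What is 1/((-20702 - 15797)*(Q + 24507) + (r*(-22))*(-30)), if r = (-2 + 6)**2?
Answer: -25131/22482648473021 ≈ -1.1178e-9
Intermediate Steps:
Q = 101702/25131 (Q = 3 - (16742 + 9567)/(-5429 - 19702) = 3 - 26309/(-25131) = 3 - 26309*(-1)/25131 = 3 - 1*(-26309/25131) = 3 + 26309/25131 = 101702/25131 ≈ 4.0469)
r = 16 (r = 4**2 = 16)
1/((-20702 - 15797)*(Q + 24507) + (r*(-22))*(-30)) = 1/((-20702 - 15797)*(101702/25131 + 24507) + (16*(-22))*(-30)) = 1/(-36499*615987119/25131 - 352*(-30)) = 1/(-22482913856381/25131 + 10560) = 1/(-22482648473021/25131) = -25131/22482648473021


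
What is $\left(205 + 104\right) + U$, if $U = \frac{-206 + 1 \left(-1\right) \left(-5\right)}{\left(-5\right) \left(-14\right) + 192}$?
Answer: $\frac{80757}{262} \approx 308.23$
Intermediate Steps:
$U = - \frac{201}{262}$ ($U = \frac{-206 - -5}{70 + 192} = \frac{-206 + 5}{262} = \left(-201\right) \frac{1}{262} = - \frac{201}{262} \approx -0.76718$)
$\left(205 + 104\right) + U = \left(205 + 104\right) - \frac{201}{262} = 309 - \frac{201}{262} = \frac{80757}{262}$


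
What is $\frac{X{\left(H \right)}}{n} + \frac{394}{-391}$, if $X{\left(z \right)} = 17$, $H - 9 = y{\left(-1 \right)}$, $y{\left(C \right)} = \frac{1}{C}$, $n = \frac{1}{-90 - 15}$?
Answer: $- \frac{698329}{391} \approx -1786.0$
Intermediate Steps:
$n = - \frac{1}{105}$ ($n = \frac{1}{-105} = - \frac{1}{105} \approx -0.0095238$)
$H = 8$ ($H = 9 + \frac{1}{-1} = 9 - 1 = 8$)
$\frac{X{\left(H \right)}}{n} + \frac{394}{-391} = \frac{17}{- \frac{1}{105}} + \frac{394}{-391} = 17 \left(-105\right) + 394 \left(- \frac{1}{391}\right) = -1785 - \frac{394}{391} = - \frac{698329}{391}$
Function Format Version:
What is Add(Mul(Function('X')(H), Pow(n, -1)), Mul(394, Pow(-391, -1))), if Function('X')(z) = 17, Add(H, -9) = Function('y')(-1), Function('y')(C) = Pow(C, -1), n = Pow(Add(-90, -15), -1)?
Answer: Rational(-698329, 391) ≈ -1786.0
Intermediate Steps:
n = Rational(-1, 105) (n = Pow(-105, -1) = Rational(-1, 105) ≈ -0.0095238)
H = 8 (H = Add(9, Pow(-1, -1)) = Add(9, -1) = 8)
Add(Mul(Function('X')(H), Pow(n, -1)), Mul(394, Pow(-391, -1))) = Add(Mul(17, Pow(Rational(-1, 105), -1)), Mul(394, Pow(-391, -1))) = Add(Mul(17, -105), Mul(394, Rational(-1, 391))) = Add(-1785, Rational(-394, 391)) = Rational(-698329, 391)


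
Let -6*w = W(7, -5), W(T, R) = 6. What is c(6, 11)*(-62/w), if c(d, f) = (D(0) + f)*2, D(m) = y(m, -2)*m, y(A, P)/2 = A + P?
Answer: 1364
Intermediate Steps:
y(A, P) = 2*A + 2*P (y(A, P) = 2*(A + P) = 2*A + 2*P)
D(m) = m*(-4 + 2*m) (D(m) = (2*m + 2*(-2))*m = (2*m - 4)*m = (-4 + 2*m)*m = m*(-4 + 2*m))
w = -1 (w = -⅙*6 = -1)
c(d, f) = 2*f (c(d, f) = (2*0*(-2 + 0) + f)*2 = (2*0*(-2) + f)*2 = (0 + f)*2 = f*2 = 2*f)
c(6, 11)*(-62/w) = (2*11)*(-62/(-1)) = 22*(-62*(-1)) = 22*62 = 1364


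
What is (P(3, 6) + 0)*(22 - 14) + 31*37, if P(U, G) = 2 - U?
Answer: 1139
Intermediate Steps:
(P(3, 6) + 0)*(22 - 14) + 31*37 = ((2 - 1*3) + 0)*(22 - 14) + 31*37 = ((2 - 3) + 0)*8 + 1147 = (-1 + 0)*8 + 1147 = -1*8 + 1147 = -8 + 1147 = 1139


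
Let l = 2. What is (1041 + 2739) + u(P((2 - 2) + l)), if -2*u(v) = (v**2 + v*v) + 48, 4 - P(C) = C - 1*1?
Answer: 3747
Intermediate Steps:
P(C) = 5 - C (P(C) = 4 - (C - 1*1) = 4 - (C - 1) = 4 - (-1 + C) = 4 + (1 - C) = 5 - C)
u(v) = -24 - v**2 (u(v) = -((v**2 + v*v) + 48)/2 = -((v**2 + v**2) + 48)/2 = -(2*v**2 + 48)/2 = -(48 + 2*v**2)/2 = -24 - v**2)
(1041 + 2739) + u(P((2 - 2) + l)) = (1041 + 2739) + (-24 - (5 - ((2 - 2) + 2))**2) = 3780 + (-24 - (5 - (0 + 2))**2) = 3780 + (-24 - (5 - 1*2)**2) = 3780 + (-24 - (5 - 2)**2) = 3780 + (-24 - 1*3**2) = 3780 + (-24 - 1*9) = 3780 + (-24 - 9) = 3780 - 33 = 3747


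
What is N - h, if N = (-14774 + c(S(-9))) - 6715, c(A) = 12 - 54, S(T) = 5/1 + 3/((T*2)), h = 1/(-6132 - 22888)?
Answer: -624829619/29020 ≈ -21531.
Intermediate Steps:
h = -1/29020 (h = 1/(-29020) = -1/29020 ≈ -3.4459e-5)
S(T) = 5 + 3/(2*T) (S(T) = 5*1 + 3/((2*T)) = 5 + 3*(1/(2*T)) = 5 + 3/(2*T))
c(A) = -42
N = -21531 (N = (-14774 - 42) - 6715 = -14816 - 6715 = -21531)
N - h = -21531 - 1*(-1/29020) = -21531 + 1/29020 = -624829619/29020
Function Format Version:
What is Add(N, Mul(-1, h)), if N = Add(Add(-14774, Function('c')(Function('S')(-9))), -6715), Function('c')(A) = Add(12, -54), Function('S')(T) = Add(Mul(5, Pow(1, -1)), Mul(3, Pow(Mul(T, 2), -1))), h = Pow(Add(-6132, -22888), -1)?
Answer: Rational(-624829619, 29020) ≈ -21531.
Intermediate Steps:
h = Rational(-1, 29020) (h = Pow(-29020, -1) = Rational(-1, 29020) ≈ -3.4459e-5)
Function('S')(T) = Add(5, Mul(Rational(3, 2), Pow(T, -1))) (Function('S')(T) = Add(Mul(5, 1), Mul(3, Pow(Mul(2, T), -1))) = Add(5, Mul(3, Mul(Rational(1, 2), Pow(T, -1)))) = Add(5, Mul(Rational(3, 2), Pow(T, -1))))
Function('c')(A) = -42
N = -21531 (N = Add(Add(-14774, -42), -6715) = Add(-14816, -6715) = -21531)
Add(N, Mul(-1, h)) = Add(-21531, Mul(-1, Rational(-1, 29020))) = Add(-21531, Rational(1, 29020)) = Rational(-624829619, 29020)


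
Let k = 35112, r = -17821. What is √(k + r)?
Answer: √17291 ≈ 131.50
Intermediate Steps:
√(k + r) = √(35112 - 17821) = √17291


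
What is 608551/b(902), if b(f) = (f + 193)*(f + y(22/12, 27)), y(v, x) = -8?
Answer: 608551/978930 ≈ 0.62165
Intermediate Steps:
b(f) = (-8 + f)*(193 + f) (b(f) = (f + 193)*(f - 8) = (193 + f)*(-8 + f) = (-8 + f)*(193 + f))
608551/b(902) = 608551/(-1544 + 902**2 + 185*902) = 608551/(-1544 + 813604 + 166870) = 608551/978930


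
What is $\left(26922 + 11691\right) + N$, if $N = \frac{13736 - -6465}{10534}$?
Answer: $\frac{406769543}{10534} \approx 38615.0$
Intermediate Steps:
$N = \frac{20201}{10534}$ ($N = \left(13736 + 6465\right) \frac{1}{10534} = 20201 \cdot \frac{1}{10534} = \frac{20201}{10534} \approx 1.9177$)
$\left(26922 + 11691\right) + N = \left(26922 + 11691\right) + \frac{20201}{10534} = 38613 + \frac{20201}{10534} = \frac{406769543}{10534}$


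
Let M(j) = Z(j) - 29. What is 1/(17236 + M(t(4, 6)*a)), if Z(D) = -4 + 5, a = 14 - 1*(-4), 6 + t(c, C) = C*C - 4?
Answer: 1/17208 ≈ 5.8112e-5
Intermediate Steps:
t(c, C) = -10 + C² (t(c, C) = -6 + (C*C - 4) = -6 + (C² - 4) = -6 + (-4 + C²) = -10 + C²)
a = 18 (a = 14 + 4 = 18)
Z(D) = 1
M(j) = -28 (M(j) = 1 - 29 = -28)
1/(17236 + M(t(4, 6)*a)) = 1/(17236 - 28) = 1/17208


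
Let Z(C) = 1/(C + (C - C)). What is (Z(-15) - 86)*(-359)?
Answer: 463469/15 ≈ 30898.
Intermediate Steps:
Z(C) = 1/C (Z(C) = 1/(C + 0) = 1/C)
(Z(-15) - 86)*(-359) = (1/(-15) - 86)*(-359) = (-1/15 - 86)*(-359) = -1291/15*(-359) = 463469/15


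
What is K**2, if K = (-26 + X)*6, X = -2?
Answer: 28224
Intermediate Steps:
K = -168 (K = (-26 - 2)*6 = -28*6 = -168)
K**2 = (-168)**2 = 28224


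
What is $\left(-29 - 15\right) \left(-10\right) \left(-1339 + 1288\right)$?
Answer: $-22440$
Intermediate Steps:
$\left(-29 - 15\right) \left(-10\right) \left(-1339 + 1288\right) = \left(-44\right) \left(-10\right) \left(-51\right) = 440 \left(-51\right) = -22440$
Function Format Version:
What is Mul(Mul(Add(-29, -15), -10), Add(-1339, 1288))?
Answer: -22440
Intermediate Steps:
Mul(Mul(Add(-29, -15), -10), Add(-1339, 1288)) = Mul(Mul(-44, -10), -51) = Mul(440, -51) = -22440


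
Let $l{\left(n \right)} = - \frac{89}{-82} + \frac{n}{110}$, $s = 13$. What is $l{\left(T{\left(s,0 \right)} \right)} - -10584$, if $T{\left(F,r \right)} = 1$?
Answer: $\frac{23869388}{2255} \approx 10585.0$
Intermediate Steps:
$l{\left(n \right)} = \frac{89}{82} + \frac{n}{110}$ ($l{\left(n \right)} = \left(-89\right) \left(- \frac{1}{82}\right) + n \frac{1}{110} = \frac{89}{82} + \frac{n}{110}$)
$l{\left(T{\left(s,0 \right)} \right)} - -10584 = \left(\frac{89}{82} + \frac{1}{110} \cdot 1\right) - -10584 = \left(\frac{89}{82} + \frac{1}{110}\right) + 10584 = \frac{2468}{2255} + 10584 = \frac{23869388}{2255}$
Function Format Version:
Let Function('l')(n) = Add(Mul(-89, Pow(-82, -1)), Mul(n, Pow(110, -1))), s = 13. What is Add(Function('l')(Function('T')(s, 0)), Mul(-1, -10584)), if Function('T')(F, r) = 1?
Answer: Rational(23869388, 2255) ≈ 10585.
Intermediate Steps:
Function('l')(n) = Add(Rational(89, 82), Mul(Rational(1, 110), n)) (Function('l')(n) = Add(Mul(-89, Rational(-1, 82)), Mul(n, Rational(1, 110))) = Add(Rational(89, 82), Mul(Rational(1, 110), n)))
Add(Function('l')(Function('T')(s, 0)), Mul(-1, -10584)) = Add(Add(Rational(89, 82), Mul(Rational(1, 110), 1)), Mul(-1, -10584)) = Add(Add(Rational(89, 82), Rational(1, 110)), 10584) = Add(Rational(2468, 2255), 10584) = Rational(23869388, 2255)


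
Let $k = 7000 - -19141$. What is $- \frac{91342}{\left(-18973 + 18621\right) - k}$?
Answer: $\frac{91342}{26493} \approx 3.4478$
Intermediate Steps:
$k = 26141$ ($k = 7000 + 19141 = 26141$)
$- \frac{91342}{\left(-18973 + 18621\right) - k} = - \frac{91342}{\left(-18973 + 18621\right) - 26141} = - \frac{91342}{-352 - 26141} = - \frac{91342}{-26493} = \left(-91342\right) \left(- \frac{1}{26493}\right) = \frac{91342}{26493}$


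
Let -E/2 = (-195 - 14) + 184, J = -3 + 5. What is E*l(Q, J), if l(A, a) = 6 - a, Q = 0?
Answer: 200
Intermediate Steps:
J = 2
E = 50 (E = -2*((-195 - 14) + 184) = -2*(-209 + 184) = -2*(-25) = 50)
E*l(Q, J) = 50*(6 - 1*2) = 50*(6 - 2) = 50*4 = 200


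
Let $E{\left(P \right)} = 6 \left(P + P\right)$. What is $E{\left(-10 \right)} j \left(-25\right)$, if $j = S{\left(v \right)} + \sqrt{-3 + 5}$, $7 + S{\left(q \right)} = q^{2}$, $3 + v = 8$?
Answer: $54000 + 3000 \sqrt{2} \approx 58243.0$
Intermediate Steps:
$v = 5$ ($v = -3 + 8 = 5$)
$S{\left(q \right)} = -7 + q^{2}$
$E{\left(P \right)} = 12 P$ ($E{\left(P \right)} = 6 \cdot 2 P = 12 P$)
$j = 18 + \sqrt{2}$ ($j = \left(-7 + 5^{2}\right) + \sqrt{-3 + 5} = \left(-7 + 25\right) + \sqrt{2} = 18 + \sqrt{2} \approx 19.414$)
$E{\left(-10 \right)} j \left(-25\right) = 12 \left(-10\right) \left(18 + \sqrt{2}\right) \left(-25\right) = - 120 \left(18 + \sqrt{2}\right) \left(-25\right) = \left(-2160 - 120 \sqrt{2}\right) \left(-25\right) = 54000 + 3000 \sqrt{2}$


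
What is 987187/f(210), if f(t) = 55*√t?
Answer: 987187*√210/11550 ≈ 1238.6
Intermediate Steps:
987187/f(210) = 987187/((55*√210)) = 987187*(√210/11550) = 987187*√210/11550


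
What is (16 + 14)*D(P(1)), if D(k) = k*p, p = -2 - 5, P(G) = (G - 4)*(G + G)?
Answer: 1260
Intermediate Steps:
P(G) = 2*G*(-4 + G) (P(G) = (-4 + G)*(2*G) = 2*G*(-4 + G))
p = -7
D(k) = -7*k (D(k) = k*(-7) = -7*k)
(16 + 14)*D(P(1)) = (16 + 14)*(-14*(-4 + 1)) = 30*(-14*(-3)) = 30*(-7*(-6)) = 30*42 = 1260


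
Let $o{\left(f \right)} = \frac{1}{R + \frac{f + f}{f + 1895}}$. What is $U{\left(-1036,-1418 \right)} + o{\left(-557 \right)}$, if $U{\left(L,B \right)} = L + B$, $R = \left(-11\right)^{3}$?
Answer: $- \frac{2186504853}{890996} \approx -2454.0$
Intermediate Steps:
$R = -1331$
$U{\left(L,B \right)} = B + L$
$o{\left(f \right)} = \frac{1}{-1331 + \frac{2 f}{1895 + f}}$ ($o{\left(f \right)} = \frac{1}{-1331 + \frac{f + f}{f + 1895}} = \frac{1}{-1331 + \frac{2 f}{1895 + f}}$)
$U{\left(-1036,-1418 \right)} + o{\left(-557 \right)} = \left(-1418 - 1036\right) + \frac{-1895 - -557}{2522245 + 1329 \left(-557\right)} = -2454 + \frac{-1895 + 557}{2522245 - 740253} = -2454 + \frac{1}{1781992} \left(-1338\right) = -2454 - \frac{669}{890996} = - \frac{2186504853}{890996}$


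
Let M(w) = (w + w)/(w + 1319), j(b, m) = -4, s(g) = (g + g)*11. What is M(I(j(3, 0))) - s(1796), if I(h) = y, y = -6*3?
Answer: -51405148/1301 ≈ -39512.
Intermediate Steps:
y = -18
s(g) = 22*g (s(g) = (2*g)*11 = 22*g)
I(h) = -18
M(w) = 2*w/(1319 + w) (M(w) = (2*w)/(1319 + w) = 2*w/(1319 + w))
M(I(j(3, 0))) - s(1796) = 2*(-18)/(1319 - 18) - 22*1796 = 2*(-18)/1301 - 1*39512 = 2*(-18)*(1/1301) - 39512 = -36/1301 - 39512 = -51405148/1301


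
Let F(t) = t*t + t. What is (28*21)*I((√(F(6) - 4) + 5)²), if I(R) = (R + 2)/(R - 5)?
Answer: 4410/109 + 10290*√38/109 ≈ 622.40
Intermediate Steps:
F(t) = t + t² (F(t) = t² + t = t + t²)
I(R) = (2 + R)/(-5 + R)
(28*21)*I((√(F(6) - 4) + 5)²) = (28*21)*((2 + (√(6*(1 + 6) - 4) + 5)²)/(-5 + (√(6*(1 + 6) - 4) + 5)²)) = 588*((2 + (√(6*7 - 4) + 5)²)/(-5 + (√(6*7 - 4) + 5)²)) = 588*((2 + (√(42 - 4) + 5)²)/(-5 + (√(42 - 4) + 5)²)) = 588*((2 + (√38 + 5)²)/(-5 + (√38 + 5)²)) = 588*((2 + (5 + √38)²)/(-5 + (5 + √38)²)) = 588*(2 + (5 + √38)²)/(-5 + (5 + √38)²)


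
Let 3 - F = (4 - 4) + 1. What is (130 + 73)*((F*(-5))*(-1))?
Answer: 2030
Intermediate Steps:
F = 2 (F = 3 - ((4 - 4) + 1) = 3 - (0 + 1) = 3 - 1*1 = 3 - 1 = 2)
(130 + 73)*((F*(-5))*(-1)) = (130 + 73)*((2*(-5))*(-1)) = 203*(-10*(-1)) = 203*10 = 2030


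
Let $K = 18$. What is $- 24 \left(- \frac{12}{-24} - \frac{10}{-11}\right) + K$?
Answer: $- \frac{174}{11} \approx -15.818$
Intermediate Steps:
$- 24 \left(- \frac{12}{-24} - \frac{10}{-11}\right) + K = - 24 \left(- \frac{12}{-24} - \frac{10}{-11}\right) + 18 = - 24 \left(\left(-12\right) \left(- \frac{1}{24}\right) - - \frac{10}{11}\right) + 18 = - 24 \left(\frac{1}{2} + \frac{10}{11}\right) + 18 = \left(-24\right) \frac{31}{22} + 18 = - \frac{372}{11} + 18 = - \frac{174}{11}$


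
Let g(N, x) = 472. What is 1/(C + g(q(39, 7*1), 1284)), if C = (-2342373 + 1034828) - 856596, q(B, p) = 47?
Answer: -1/2163669 ≈ -4.6218e-7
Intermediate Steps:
C = -2164141 (C = -1307545 - 856596 = -2164141)
1/(C + g(q(39, 7*1), 1284)) = 1/(-2164141 + 472) = 1/(-2163669) = -1/2163669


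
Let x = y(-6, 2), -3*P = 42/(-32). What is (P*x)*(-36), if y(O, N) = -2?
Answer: 63/2 ≈ 31.500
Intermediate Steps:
P = 7/16 (P = -14/(-32) = -14*(-1)/32 = -⅓*(-21/16) = 7/16 ≈ 0.43750)
x = -2
(P*x)*(-36) = ((7/16)*(-2))*(-36) = -7/8*(-36) = 63/2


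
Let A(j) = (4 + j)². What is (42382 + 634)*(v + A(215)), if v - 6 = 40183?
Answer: 3791860400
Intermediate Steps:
v = 40189 (v = 6 + 40183 = 40189)
(42382 + 634)*(v + A(215)) = (42382 + 634)*(40189 + (4 + 215)²) = 43016*(40189 + 219²) = 43016*(40189 + 47961) = 43016*88150 = 3791860400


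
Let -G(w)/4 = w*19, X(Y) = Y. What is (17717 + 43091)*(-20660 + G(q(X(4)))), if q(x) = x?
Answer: -1274778912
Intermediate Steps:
G(w) = -76*w (G(w) = -4*w*19 = -76*w)
(17717 + 43091)*(-20660 + G(q(X(4)))) = (17717 + 43091)*(-20660 - 76*4) = 60808*(-20660 - 304) = 60808*(-20964) = -1274778912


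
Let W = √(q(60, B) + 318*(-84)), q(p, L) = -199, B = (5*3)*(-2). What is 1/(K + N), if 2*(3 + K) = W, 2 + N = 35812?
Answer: 143228/5128591907 - 2*I*√26911/5128591907 ≈ 2.7927e-5 - 6.3973e-8*I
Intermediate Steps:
N = 35810 (N = -2 + 35812 = 35810)
B = -30 (B = 15*(-2) = -30)
W = I*√26911 (W = √(-199 + 318*(-84)) = √(-199 - 26712) = √(-26911) = I*√26911 ≈ 164.05*I)
K = -3 + I*√26911/2 (K = -3 + (I*√26911)/2 = -3 + I*√26911/2 ≈ -3.0 + 82.023*I)
1/(K + N) = 1/((-3 + I*√26911/2) + 35810) = 1/(35807 + I*√26911/2)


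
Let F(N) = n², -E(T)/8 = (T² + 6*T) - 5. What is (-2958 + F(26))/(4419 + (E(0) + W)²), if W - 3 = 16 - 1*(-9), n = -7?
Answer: -2909/9043 ≈ -0.32169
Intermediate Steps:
W = 28 (W = 3 + (16 - 1*(-9)) = 3 + (16 + 9) = 3 + 25 = 28)
E(T) = 40 - 48*T - 8*T² (E(T) = -8*((T² + 6*T) - 5) = -8*(-5 + T² + 6*T) = 40 - 48*T - 8*T²)
F(N) = 49 (F(N) = (-7)² = 49)
(-2958 + F(26))/(4419 + (E(0) + W)²) = (-2958 + 49)/(4419 + ((40 - 48*0 - 8*0²) + 28)²) = -2909/(4419 + ((40 + 0 - 8*0) + 28)²) = -2909/(4419 + ((40 + 0 + 0) + 28)²) = -2909/(4419 + (40 + 28)²) = -2909/(4419 + 68²) = -2909/(4419 + 4624) = -2909/9043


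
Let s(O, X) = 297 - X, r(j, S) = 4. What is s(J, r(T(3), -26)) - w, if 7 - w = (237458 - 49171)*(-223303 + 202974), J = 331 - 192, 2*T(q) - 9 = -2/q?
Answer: -3827686137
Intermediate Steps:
T(q) = 9/2 - 1/q (T(q) = 9/2 + (-2/q)/2 = 9/2 - 1/q)
J = 139
w = 3827686430 (w = 7 - (237458 - 49171)*(-223303 + 202974) = 7 - 188287*(-20329) = 7 - 1*(-3827686423) = 7 + 3827686423 = 3827686430)
s(J, r(T(3), -26)) - w = (297 - 1*4) - 1*3827686430 = (297 - 4) - 3827686430 = 293 - 3827686430 = -3827686137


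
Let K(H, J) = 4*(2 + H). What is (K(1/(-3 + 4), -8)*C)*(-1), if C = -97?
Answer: 1164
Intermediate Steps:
K(H, J) = 8 + 4*H
(K(1/(-3 + 4), -8)*C)*(-1) = ((8 + 4/(-3 + 4))*(-97))*(-1) = ((8 + 4/1)*(-97))*(-1) = ((8 + 4*1)*(-97))*(-1) = ((8 + 4)*(-97))*(-1) = (12*(-97))*(-1) = -1164*(-1) = 1164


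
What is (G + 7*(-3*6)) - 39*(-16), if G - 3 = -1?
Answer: 500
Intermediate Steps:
G = 2 (G = 3 - 1 = 2)
(G + 7*(-3*6)) - 39*(-16) = (2 + 7*(-3*6)) - 39*(-16) = (2 + 7*(-18)) + 624 = (2 - 126) + 624 = -124 + 624 = 500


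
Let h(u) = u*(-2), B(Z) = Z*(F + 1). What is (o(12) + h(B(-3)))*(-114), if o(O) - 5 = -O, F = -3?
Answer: 2166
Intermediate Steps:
o(O) = 5 - O
B(Z) = -2*Z (B(Z) = Z*(-3 + 1) = Z*(-2) = -2*Z)
h(u) = -2*u
(o(12) + h(B(-3)))*(-114) = ((5 - 1*12) - (-4)*(-3))*(-114) = ((5 - 12) - 2*6)*(-114) = (-7 - 12)*(-114) = -19*(-114) = 2166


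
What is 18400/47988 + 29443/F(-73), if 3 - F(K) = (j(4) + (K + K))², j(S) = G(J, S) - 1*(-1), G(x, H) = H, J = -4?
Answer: -87262957/79492122 ≈ -1.0978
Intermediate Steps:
j(S) = 1 + S (j(S) = S - 1*(-1) = S + 1 = 1 + S)
F(K) = 3 - (5 + 2*K)² (F(K) = 3 - ((1 + 4) + (K + K))² = 3 - (5 + 2*K)²)
18400/47988 + 29443/F(-73) = 18400/47988 + 29443/(3 - (5 + 2*(-73))²) = 18400*(1/47988) + 29443/(3 - (5 - 146)²) = 4600/11997 + 29443/(3 - 1*(-141)²) = 4600/11997 + 29443/(3 - 1*19881) = 4600/11997 + 29443/(3 - 19881) = 4600/11997 + 29443/(-19878) = 4600/11997 + 29443*(-1/19878) = 4600/11997 - 29443/19878 = -87262957/79492122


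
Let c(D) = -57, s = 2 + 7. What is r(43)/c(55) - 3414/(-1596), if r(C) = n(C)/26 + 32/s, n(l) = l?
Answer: 95593/46683 ≈ 2.0477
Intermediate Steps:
s = 9
r(C) = 32/9 + C/26 (r(C) = C/26 + 32/9 = 32/9 + C/26)
r(43)/c(55) - 3414/(-1596) = (32/9 + (1/26)*43)/(-57) - 3414/(-1596) = (32/9 + 43/26)*(-1/57) - 3414*(-1/1596) = (1219/234)*(-1/57) + 569/266 = -1219/13338 + 569/266 = 95593/46683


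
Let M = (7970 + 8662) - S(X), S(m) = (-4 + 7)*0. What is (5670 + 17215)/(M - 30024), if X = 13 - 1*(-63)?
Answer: -22885/13392 ≈ -1.7089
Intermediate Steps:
X = 76 (X = 13 + 63 = 76)
S(m) = 0 (S(m) = 3*0 = 0)
M = 16632 (M = (7970 + 8662) - 1*0 = 16632 + 0 = 16632)
(5670 + 17215)/(M - 30024) = (5670 + 17215)/(16632 - 30024) = 22885/(-13392) = 22885*(-1/13392) = -22885/13392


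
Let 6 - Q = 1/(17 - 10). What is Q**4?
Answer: 2825761/2401 ≈ 1176.9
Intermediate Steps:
Q = 41/7 (Q = 6 - 1/(17 - 10) = 6 - 1/7 = 41/7 ≈ 5.8571)
Q**4 = (41/7)**4 = 2825761/2401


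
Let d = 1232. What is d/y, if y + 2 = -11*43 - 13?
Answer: -154/61 ≈ -2.5246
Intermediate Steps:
y = -488 (y = -2 + (-11*43 - 13) = -2 + (-473 - 13) = -2 - 486 = -488)
d/y = 1232/(-488) = 1232*(-1/488) = -154/61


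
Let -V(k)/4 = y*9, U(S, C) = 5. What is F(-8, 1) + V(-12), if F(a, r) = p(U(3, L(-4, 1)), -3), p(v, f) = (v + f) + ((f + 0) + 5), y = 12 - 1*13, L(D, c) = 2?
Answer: 40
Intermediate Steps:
y = -1 (y = 12 - 13 = -1)
p(v, f) = 5 + v + 2*f (p(v, f) = (f + v) + (f + 5) = (f + v) + (5 + f) = 5 + v + 2*f)
V(k) = 36 (V(k) = -(-4)*9 = -4*(-9) = 36)
F(a, r) = 4 (F(a, r) = 5 + 5 + 2*(-3) = 5 + 5 - 6 = 4)
F(-8, 1) + V(-12) = 4 + 36 = 40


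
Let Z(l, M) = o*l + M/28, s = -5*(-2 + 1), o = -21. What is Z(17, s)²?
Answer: 99820081/784 ≈ 1.2732e+5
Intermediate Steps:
s = 5 (s = -5*(-1) = 5)
Z(l, M) = -21*l + M/28
Z(17, s)² = (-21*17 + (1/28)*5)² = (-357 + 5/28)² = (-9991/28)² = 99820081/784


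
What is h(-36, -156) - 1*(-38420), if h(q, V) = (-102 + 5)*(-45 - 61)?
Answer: 48702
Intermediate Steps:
h(q, V) = 10282 (h(q, V) = -97*(-106) = 10282)
h(-36, -156) - 1*(-38420) = 10282 - 1*(-38420) = 10282 + 38420 = 48702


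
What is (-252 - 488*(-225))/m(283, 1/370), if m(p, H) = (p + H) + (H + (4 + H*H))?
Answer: 14997121200/39291041 ≈ 381.69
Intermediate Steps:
m(p, H) = 4 + p + H² + 2*H (m(p, H) = (H + p) + (H + (4 + H²)) = (H + p) + (4 + H + H²) = 4 + p + H² + 2*H)
(-252 - 488*(-225))/m(283, 1/370) = (-252 - 488*(-225))/(4 + 283 + (1/370)² + 2/370) = (-252 + 109800)/(4 + 283 + (1/370)² + 2*(1/370)) = 109548/(4 + 283 + 1/136900 + 1/185) = 109548/(39291041/136900) = 109548*(136900/39291041) = 14997121200/39291041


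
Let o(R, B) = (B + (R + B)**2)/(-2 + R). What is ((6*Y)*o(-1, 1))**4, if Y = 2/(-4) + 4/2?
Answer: 81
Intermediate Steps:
o(R, B) = (B + (B + R)**2)/(-2 + R)
Y = 3/2 (Y = 2*(-1/4) + 4*(1/2) = -1/2 + 2 = 3/2 ≈ 1.5000)
((6*Y)*o(-1, 1))**4 = ((6*(3/2))*((1 + (1 - 1)**2)/(-2 - 1)))**4 = (9*((1 + 0**2)/(-3)))**4 = (9*(-(1 + 0)/3))**4 = (9*(-1/3*1))**4 = (9*(-1/3))**4 = (-3)**4 = 81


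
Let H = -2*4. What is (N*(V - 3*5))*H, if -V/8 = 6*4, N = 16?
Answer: 26496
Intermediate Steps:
H = -8
V = -192 (V = -48*4 = -8*24 = -192)
(N*(V - 3*5))*H = (16*(-192 - 3*5))*(-8) = (16*(-192 - 15))*(-8) = (16*(-207))*(-8) = -3312*(-8) = 26496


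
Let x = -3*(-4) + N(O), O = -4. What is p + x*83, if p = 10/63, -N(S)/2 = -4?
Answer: 104590/63 ≈ 1660.2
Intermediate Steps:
N(S) = 8 (N(S) = -2*(-4) = 8)
p = 10/63 (p = 10*(1/63) = 10/63 ≈ 0.15873)
x = 20 (x = -3*(-4) + 8 = 12 + 8 = 20)
p + x*83 = 10/63 + 20*83 = 10/63 + 1660 = 104590/63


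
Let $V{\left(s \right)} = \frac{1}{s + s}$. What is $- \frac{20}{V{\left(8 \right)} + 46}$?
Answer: $- \frac{320}{737} \approx -0.43419$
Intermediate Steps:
$V{\left(s \right)} = \frac{1}{2 s}$
$- \frac{20}{V{\left(8 \right)} + 46} = - \frac{20}{\frac{1}{2 \cdot 8} + 46} = - \frac{20}{\frac{1}{2} \cdot \frac{1}{8} + 46} = - \frac{20}{\frac{1}{16} + 46} = - \frac{20}{\frac{737}{16}} = \left(-20\right) \frac{16}{737} = - \frac{320}{737}$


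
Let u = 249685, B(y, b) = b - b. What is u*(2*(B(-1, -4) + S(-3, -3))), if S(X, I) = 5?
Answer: 2496850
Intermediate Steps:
B(y, b) = 0
u*(2*(B(-1, -4) + S(-3, -3))) = 249685*(2*(0 + 5)) = 249685*(2*5) = 249685*10 = 2496850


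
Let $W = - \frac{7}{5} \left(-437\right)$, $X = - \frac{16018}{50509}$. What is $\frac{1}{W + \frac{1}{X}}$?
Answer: $\frac{80090}{48746517} \approx 0.001643$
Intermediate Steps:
$X = - \frac{16018}{50509}$ ($X = \left(-16018\right) \frac{1}{50509} = - \frac{16018}{50509} \approx -0.31713$)
$W = \frac{3059}{5}$ ($W = \left(-7\right) \frac{1}{5} \left(-437\right) = \left(- \frac{7}{5}\right) \left(-437\right) = \frac{3059}{5} \approx 611.8$)
$\frac{1}{W + \frac{1}{X}} = \frac{1}{\frac{3059}{5} + \frac{1}{- \frac{16018}{50509}}} = \frac{1}{\frac{3059}{5} - \frac{50509}{16018}} = \frac{1}{\frac{48746517}{80090}} = \frac{80090}{48746517}$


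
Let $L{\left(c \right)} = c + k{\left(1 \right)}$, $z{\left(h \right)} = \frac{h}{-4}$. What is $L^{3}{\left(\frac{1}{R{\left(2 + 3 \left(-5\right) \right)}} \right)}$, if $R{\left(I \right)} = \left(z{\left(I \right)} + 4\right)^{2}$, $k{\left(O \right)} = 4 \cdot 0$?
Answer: $\frac{4096}{594823321} \approx 6.8861 \cdot 10^{-6}$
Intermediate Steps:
$k{\left(O \right)} = 0$
$z{\left(h \right)} = - \frac{h}{4}$ ($z{\left(h \right)} = h \left(- \frac{1}{4}\right) = - \frac{h}{4}$)
$R{\left(I \right)} = \left(4 - \frac{I}{4}\right)^{2}$ ($R{\left(I \right)} = \left(- \frac{I}{4} + 4\right)^{2} = \left(4 - \frac{I}{4}\right)^{2}$)
$L{\left(c \right)} = c$ ($L{\left(c \right)} = c + 0 = c$)
$L^{3}{\left(\frac{1}{R{\left(2 + 3 \left(-5\right) \right)}} \right)} = \left(\frac{1}{\frac{1}{16} \left(-16 + \left(2 + 3 \left(-5\right)\right)\right)^{2}}\right)^{3} = \left(\frac{1}{\frac{1}{16} \left(-16 + \left(2 - 15\right)\right)^{2}}\right)^{3} = \left(\frac{1}{\frac{1}{16} \left(-16 - 13\right)^{2}}\right)^{3} = \left(\frac{1}{\frac{1}{16} \left(-29\right)^{2}}\right)^{3} = \left(\frac{1}{\frac{1}{16} \cdot 841}\right)^{3} = \left(\frac{1}{\frac{841}{16}}\right)^{3} = \left(\frac{16}{841}\right)^{3} = \frac{4096}{594823321}$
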